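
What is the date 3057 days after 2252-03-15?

+365 (one year) → Mar 15, 2253 (2692 left).
+365 (one year) → Mar 15, 2254 (2327 left).
+365 (one year) → Mar 15, 2255 (1962 left).
+366 (one year; includes Feb 29, 2256) → Mar 15, 2256 (1596 left).
+365 (one year) → Mar 15, 2257 (1231 left).
+365 (one year) → Mar 15, 2258 (866 left).
+365 (one year) → Mar 15, 2259 (501 left).
+366 (one year; includes Feb 29, 2260) → Mar 15, 2260 (135 left).
Mar has 31 days: +17 → Apr 1, 2260 (118 left).
Apr has 30 days: +30 → May 1, 2260 (88 left).
May has 31 days: +31 → Jun 1, 2260 (57 left).
Jun has 30 days: +30 → Jul 1, 2260 (27 left).
+27 → Jul 28, 2260.

July 28, 2260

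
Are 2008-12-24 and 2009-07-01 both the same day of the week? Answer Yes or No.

From Dec 24, 2008 to Jul 1, 2009 is 189 days.
189 mod 7 = 0, so they are the same weekday.
(Dec 24, 2008 is a Wednesday; Jul 1, 2009 is a Wednesday.)

Yes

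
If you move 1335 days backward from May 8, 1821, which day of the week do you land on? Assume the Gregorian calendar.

May 8, 1821 is a Tuesday.
1335 mod 7 = 5, so 1335 days before a Tuesday is Tuesday − 5 = Thursday.

Thursday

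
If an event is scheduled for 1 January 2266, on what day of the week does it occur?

Doomsday rule: the anchor day for the 2200s is Friday. For year 66: 66÷12 = 5 r 6, and 6÷4 = 1, so 5+6+1 = 12.
Friday + 12 ≡ Wednesday — that's 2266's doomsday.
In January the doomsday date is Jan 3 (2266 is not a leap year).
Jan 1 is 2 days before Jan 3; 2 mod 7 = 2, so Wednesday − 2 = Monday.

Monday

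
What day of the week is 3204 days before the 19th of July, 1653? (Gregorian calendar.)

Monday

First find the weekday of Jul 19, 1653. Doomsday rule: the anchor day for the 1600s is Tuesday. For year 53: 53÷12 = 4 r 5, and 5÷4 = 1, so 4+5+1 = 10.
Tuesday + 10 ≡ Friday — that's 1653's doomsday.
In July the doomsday date is Jul 11.
Jul 19 is 8 days after Jul 11; 8 mod 7 = 1, so Friday + 1 = Saturday.
3204 mod 7 = 5, so 3204 days before a Saturday is Saturday − 5 = Monday.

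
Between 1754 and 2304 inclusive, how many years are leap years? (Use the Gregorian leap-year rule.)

133

Multiples of 4 in [1754,2304]: 138.
Of those, multiples of 100: 6 (not leap unless ÷400).
Multiples of 400: 1.
Leap years = 138 − 6 + 1 = 133.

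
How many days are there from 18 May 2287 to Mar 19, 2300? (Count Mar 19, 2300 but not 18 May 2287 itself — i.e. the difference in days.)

4688

May 18, 2287 → May 18, 2288: 366 days (Feb 29, 2288 is in that span).
May 18, 2288 → May 18, 2289: 365 days.
May 18, 2289 → May 18, 2290: 365 days.
May 18, 2290 → May 18, 2291: 365 days.
May 18, 2291 → May 18, 2292: 366 days (Feb 29, 2292 is in that span).
May 18, 2292 → May 18, 2293: 365 days.
May 18, 2293 → May 18, 2294: 365 days.
May 18, 2294 → May 18, 2295: 365 days.
May 18, 2295 → May 18, 2296: 366 days (Feb 29, 2296 is in that span).
May 18, 2296 → May 18, 2297: 365 days.
May 18, 2297 → May 18, 2298: 365 days.
May 18, 2298 → May 18, 2299: 365 days.
May 18, 2299 → Jun 18, 2299: 31 days (May has 31).
Jun 18, 2299 → Jul 18, 2299: 30 days (June has 30).
Jul 18, 2299 → Aug 18, 2299: 31 days (July has 31).
Aug 18, 2299 → Sep 18, 2299: 31 days (August has 31).
Sep 18, 2299 → Oct 18, 2299: 30 days (September has 30).
Oct 18, 2299 → Nov 18, 2299: 31 days (October has 31).
Nov 18, 2299 → Dec 18, 2299: 30 days (November has 30).
Dec 18, 2299 → Jan 18, 2300: 31 days (December has 31).
Jan 18, 2300 → Feb 18, 2300: 31 days (January has 31).
Feb 18, 2300 → Mar 18, 2300: 28 days (February has 28).
Mar 18, 2300 → Mar 19, 2300: 1 days.
Total: 4688 days.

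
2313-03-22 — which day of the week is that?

Saturday

Doomsday rule: the anchor day for the 2300s is Wednesday. For year 13: 13÷12 = 1 r 1, and 1÷4 = 0, so 1+1+0 = 2.
Wednesday + 2 ≡ Friday — that's 2313's doomsday.
In March the doomsday date is Mar 14.
Mar 22 is 8 days after Mar 14; 8 mod 7 = 1, so Friday + 1 = Saturday.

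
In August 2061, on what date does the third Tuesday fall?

August 16, 2061

August 1, 2061 is a Monday.
The first Tuesday is therefore August 2 (1 days later).
The third Tuesday is 2 + 2×7 = August 16.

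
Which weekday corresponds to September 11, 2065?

Friday

Doomsday rule: the anchor day for the 2000s is Tuesday. For year 65: 65÷12 = 5 r 5, and 5÷4 = 1, so 5+5+1 = 11.
Tuesday + 11 ≡ Saturday — that's 2065's doomsday.
In September the doomsday date is Sep 5.
Sep 11 is 6 days after Sep 5; 6 mod 7 = 6, so Saturday + 6 = Friday.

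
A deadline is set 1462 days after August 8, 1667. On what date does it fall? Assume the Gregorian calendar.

August 9, 1671

+366 (one year; includes Feb 29, 1668) → Aug 8, 1668 (1096 left).
+365 (one year) → Aug 8, 1669 (731 left).
+365 (one year) → Aug 8, 1670 (366 left).
Aug has 31 days: +24 → Sep 1, 1670 (342 left).
Sep has 30 days: +30 → Oct 1, 1670 (312 left).
Oct has 31 days: +31 → Nov 1, 1670 (281 left).
Nov has 30 days: +30 → Dec 1, 1670 (251 left).
Dec has 31 days: +31 → Jan 1, 1671 (220 left).
Jan has 31 days: +31 → Feb 1, 1671 (189 left).
Feb has 28 days: +28 → Mar 1, 1671 (161 left).
Mar has 31 days: +31 → Apr 1, 1671 (130 left).
Apr has 30 days: +30 → May 1, 1671 (100 left).
May has 31 days: +31 → Jun 1, 1671 (69 left).
Jun has 30 days: +30 → Jul 1, 1671 (39 left).
Jul has 31 days: +31 → Aug 1, 1671 (8 left).
+8 → Aug 9, 1671.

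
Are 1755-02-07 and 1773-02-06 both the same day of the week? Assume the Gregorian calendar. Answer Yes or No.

From Feb 7, 1755 to Feb 6, 1773 is 6574 days.
6574 mod 7 = 1, so they are different weekdays.
(Feb 7, 1755 is a Friday; Feb 6, 1773 is a Saturday.)

No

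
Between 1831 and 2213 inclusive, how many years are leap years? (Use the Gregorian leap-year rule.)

93

Multiples of 4 in [1831,2213]: 96.
Of those, multiples of 100: 4 (not leap unless ÷400).
Multiples of 400: 1.
Leap years = 96 − 4 + 1 = 93.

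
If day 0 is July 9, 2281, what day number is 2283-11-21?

865

Jul 9, 2281 → Jul 9, 2282: 365 days.
Jul 9, 2282 → Jul 9, 2283: 365 days.
Jul 9, 2283 → Aug 9, 2283: 31 days (July has 31).
Aug 9, 2283 → Sep 9, 2283: 31 days (August has 31).
Sep 9, 2283 → Oct 9, 2283: 30 days (September has 30).
Oct 9, 2283 → Nov 9, 2283: 31 days (October has 31).
Nov 9, 2283 → Nov 21, 2283: 12 days.
Total: 865 days.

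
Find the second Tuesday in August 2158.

August 8, 2158

August 1, 2158 is a Tuesday.
The first Tuesday is therefore August 1 (same day).
The second Tuesday is 1 + 1×7 = August 8.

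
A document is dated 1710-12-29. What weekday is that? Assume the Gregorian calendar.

Monday

Doomsday rule: the anchor day for the 1700s is Sunday. For year 10: 10÷12 = 0 r 10, and 10÷4 = 2, so 0+10+2 = 12.
Sunday + 12 ≡ Friday — that's 1710's doomsday.
In December the doomsday date is Dec 12.
Dec 29 is 17 days after Dec 12; 17 mod 7 = 3, so Friday + 3 = Monday.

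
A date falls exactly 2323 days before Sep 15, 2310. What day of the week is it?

Sep 15, 2310 is a Thursday.
2323 mod 7 = 6, so 2323 days before a Thursday is Thursday − 6 = Friday.

Friday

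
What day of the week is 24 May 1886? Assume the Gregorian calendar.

January 1, 1886 is a Friday.
Jan 1, 1886 → Feb 1, 1886: 31 days (January has 31).
Feb 1, 1886 → Mar 1, 1886: 28 days (February has 28).
Mar 1, 1886 → Apr 1, 1886: 31 days (March has 31).
Apr 1, 1886 → May 1, 1886: 30 days (April has 30).
May 1, 1886 → May 24, 1886: 23 days.
Total: 143 days.
143 mod 7 = 3, so Friday + 3 = Monday.

Monday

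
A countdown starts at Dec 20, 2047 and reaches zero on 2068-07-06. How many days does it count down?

7504

Dec 20, 2047 → Dec 20, 2048: 366 days (Feb 29, 2048 is in that span).
Dec 20, 2048 → Dec 20, 2049: 365 days.
Dec 20, 2049 → Dec 20, 2050: 365 days.
Dec 20, 2050 → Dec 20, 2051: 365 days.
Dec 20, 2051 → Dec 20, 2052: 366 days (Feb 29, 2052 is in that span).
Dec 20, 2052 → Dec 20, 2053: 365 days.
Dec 20, 2053 → Dec 20, 2054: 365 days.
Dec 20, 2054 → Dec 20, 2055: 365 days.
Dec 20, 2055 → Dec 20, 2056: 366 days (Feb 29, 2056 is in that span).
Dec 20, 2056 → Dec 20, 2057: 365 days.
Dec 20, 2057 → Dec 20, 2058: 365 days.
Dec 20, 2058 → Dec 20, 2059: 365 days.
Dec 20, 2059 → Dec 20, 2060: 366 days (Feb 29, 2060 is in that span).
Dec 20, 2060 → Dec 20, 2061: 365 days.
Dec 20, 2061 → Dec 20, 2062: 365 days.
Dec 20, 2062 → Dec 20, 2063: 365 days.
Dec 20, 2063 → Dec 20, 2064: 366 days (Feb 29, 2064 is in that span).
Dec 20, 2064 → Dec 20, 2065: 365 days.
Dec 20, 2065 → Dec 20, 2066: 365 days.
Dec 20, 2066 → Dec 20, 2067: 365 days.
Dec 20, 2067 → Jan 20, 2068: 31 days (December has 31).
Jan 20, 2068 → Feb 20, 2068: 31 days (January has 31).
Feb 20, 2068 → Mar 20, 2068: 29 days (February has 29).
Mar 20, 2068 → Apr 20, 2068: 31 days (March has 31).
Apr 20, 2068 → May 20, 2068: 30 days (April has 30).
May 20, 2068 → Jun 20, 2068: 31 days (May has 31).
Jun 20, 2068 → Jul 6, 2068: 16 days.
Total: 7504 days.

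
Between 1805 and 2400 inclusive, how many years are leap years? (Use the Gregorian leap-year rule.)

145

Multiples of 4 in [1805,2400]: 149.
Of those, multiples of 100: 6 (not leap unless ÷400).
Multiples of 400: 2.
Leap years = 149 − 6 + 2 = 145.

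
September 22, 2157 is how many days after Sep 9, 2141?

5857

Sep 9, 2141 → Sep 9, 2142: 365 days.
Sep 9, 2142 → Sep 9, 2143: 365 days.
Sep 9, 2143 → Sep 9, 2144: 366 days (Feb 29, 2144 is in that span).
Sep 9, 2144 → Sep 9, 2145: 365 days.
Sep 9, 2145 → Sep 9, 2146: 365 days.
Sep 9, 2146 → Sep 9, 2147: 365 days.
Sep 9, 2147 → Sep 9, 2148: 366 days (Feb 29, 2148 is in that span).
Sep 9, 2148 → Sep 9, 2149: 365 days.
Sep 9, 2149 → Sep 9, 2150: 365 days.
Sep 9, 2150 → Sep 9, 2151: 365 days.
Sep 9, 2151 → Sep 9, 2152: 366 days (Feb 29, 2152 is in that span).
Sep 9, 2152 → Sep 9, 2153: 365 days.
Sep 9, 2153 → Sep 9, 2154: 365 days.
Sep 9, 2154 → Sep 9, 2155: 365 days.
Sep 9, 2155 → Sep 9, 2156: 366 days (Feb 29, 2156 is in that span).
Sep 9, 2156 → Oct 9, 2156: 30 days (September has 30).
Oct 9, 2156 → Nov 9, 2156: 31 days (October has 31).
Nov 9, 2156 → Dec 9, 2156: 30 days (November has 30).
Dec 9, 2156 → Jan 9, 2157: 31 days (December has 31).
Jan 9, 2157 → Feb 9, 2157: 31 days (January has 31).
Feb 9, 2157 → Mar 9, 2157: 28 days (February has 28).
Mar 9, 2157 → Apr 9, 2157: 31 days (March has 31).
Apr 9, 2157 → May 9, 2157: 30 days (April has 30).
May 9, 2157 → Jun 9, 2157: 31 days (May has 31).
Jun 9, 2157 → Jul 9, 2157: 30 days (June has 30).
Jul 9, 2157 → Aug 9, 2157: 31 days (July has 31).
Aug 9, 2157 → Sep 9, 2157: 31 days (August has 31).
Sep 9, 2157 → Sep 22, 2157: 13 days.
Total: 5857 days.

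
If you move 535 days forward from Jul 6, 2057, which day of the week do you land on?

First find the weekday of Jul 6, 2057. Doomsday rule: the anchor day for the 2000s is Tuesday. For year 57: 57÷12 = 4 r 9, and 9÷4 = 2, so 4+9+2 = 15.
Tuesday + 15 ≡ Wednesday — that's 2057's doomsday.
In July the doomsday date is Jul 11.
Jul 6 is 5 days before Jul 11; 5 mod 7 = 5, so Wednesday − 5 = Friday.
535 mod 7 = 3, so 535 days after a Friday is Friday + 3 = Monday.

Monday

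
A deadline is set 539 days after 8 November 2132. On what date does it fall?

+365 (one year) → Nov 8, 2133 (174 left).
Nov has 30 days: +23 → Dec 1, 2133 (151 left).
Dec has 31 days: +31 → Jan 1, 2134 (120 left).
Jan has 31 days: +31 → Feb 1, 2134 (89 left).
Feb has 28 days: +28 → Mar 1, 2134 (61 left).
Mar has 31 days: +31 → Apr 1, 2134 (30 left).
Apr has 30 days: +30 → May 1, 2134 (0 left).

May 1, 2134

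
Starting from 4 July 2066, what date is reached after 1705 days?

+365 (one year) → Jul 4, 2067 (1340 left).
+366 (one year; includes Feb 29, 2068) → Jul 4, 2068 (974 left).
+365 (one year) → Jul 4, 2069 (609 left).
+365 (one year) → Jul 4, 2070 (244 left).
Jul has 31 days: +28 → Aug 1, 2070 (216 left).
Aug has 31 days: +31 → Sep 1, 2070 (185 left).
Sep has 30 days: +30 → Oct 1, 2070 (155 left).
Oct has 31 days: +31 → Nov 1, 2070 (124 left).
Nov has 30 days: +30 → Dec 1, 2070 (94 left).
Dec has 31 days: +31 → Jan 1, 2071 (63 left).
Jan has 31 days: +31 → Feb 1, 2071 (32 left).
Feb has 28 days: +28 → Mar 1, 2071 (4 left).
+4 → Mar 5, 2071.

March 5, 2071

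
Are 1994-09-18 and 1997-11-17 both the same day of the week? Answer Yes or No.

From Sep 18, 1994 to Nov 17, 1997 is 1156 days.
1156 mod 7 = 1, so they are different weekdays.
(Sep 18, 1994 is a Sunday; Nov 17, 1997 is a Monday.)

No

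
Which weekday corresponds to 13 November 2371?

Saturday

Doomsday rule: the anchor day for the 2300s is Wednesday. For year 71: 71÷12 = 5 r 11, and 11÷4 = 2, so 5+11+2 = 18.
Wednesday + 18 ≡ Sunday — that's 2371's doomsday.
In November the doomsday date is Nov 7.
Nov 13 is 6 days after Nov 7; 6 mod 7 = 6, so Sunday + 6 = Saturday.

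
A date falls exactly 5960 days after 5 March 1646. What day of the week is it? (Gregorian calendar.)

Thursday

First find the weekday of Mar 5, 1646. Doomsday rule: the anchor day for the 1600s is Tuesday. For year 46: 46÷12 = 3 r 10, and 10÷4 = 2, so 3+10+2 = 15.
Tuesday + 15 ≡ Wednesday — that's 1646's doomsday.
In March the doomsday date is Mar 14.
Mar 5 is 9 days before Mar 14; 9 mod 7 = 2, so Wednesday − 2 = Monday.
5960 mod 7 = 3, so 5960 days after a Monday is Monday + 3 = Thursday.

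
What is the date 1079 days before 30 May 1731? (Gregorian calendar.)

June 15, 1728

−365 (one year) → May 30, 1730 (714 left).
−365 (one year) → May 30, 1729 (349 left).
−30 → Apr 30, 1729 (end of Apr, 30 days; 319 left).
−30 → Mar 31, 1729 (end of Mar, 31 days; 289 left).
−31 → Feb 28, 1729 (end of Feb, 28 days; 258 left).
−28 → Jan 31, 1729 (end of Jan, 31 days; 230 left).
−31 → Dec 31, 1728 (end of Dec, 31 days; 199 left).
−31 → Nov 30, 1728 (end of Nov, 30 days; 168 left).
−30 → Oct 31, 1728 (end of Oct, 31 days; 138 left).
−31 → Sep 30, 1728 (end of Sep, 30 days; 107 left).
−30 → Aug 31, 1728 (end of Aug, 31 days; 77 left).
−31 → Jul 31, 1728 (end of Jul, 31 days; 46 left).
−31 → Jun 30, 1728 (end of Jun, 30 days; 15 left).
−15 → Jun 15, 1728.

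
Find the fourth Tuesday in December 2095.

December 27, 2095

December 1, 2095 is a Thursday.
The first Tuesday is therefore December 6 (5 days later).
The fourth Tuesday is 6 + 3×7 = December 27.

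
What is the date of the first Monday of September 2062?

September 4, 2062

September 1, 2062 is a Friday.
The first Monday is therefore September 4 (3 days later).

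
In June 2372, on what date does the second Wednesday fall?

June 14, 2372

June 1, 2372 is a Thursday.
The first Wednesday is therefore June 7 (6 days later).
The second Wednesday is 7 + 1×7 = June 14.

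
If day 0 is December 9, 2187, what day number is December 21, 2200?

Dec 9, 2187 → Dec 9, 2188: 366 days (Feb 29, 2188 is in that span).
Dec 9, 2188 → Dec 9, 2189: 365 days.
Dec 9, 2189 → Dec 9, 2190: 365 days.
Dec 9, 2190 → Dec 9, 2191: 365 days.
Dec 9, 2191 → Dec 9, 2192: 366 days (Feb 29, 2192 is in that span).
Dec 9, 2192 → Dec 9, 2193: 365 days.
Dec 9, 2193 → Dec 9, 2194: 365 days.
Dec 9, 2194 → Dec 9, 2195: 365 days.
Dec 9, 2195 → Dec 9, 2196: 366 days (Feb 29, 2196 is in that span).
Dec 9, 2196 → Dec 9, 2197: 365 days.
Dec 9, 2197 → Dec 9, 2198: 365 days.
Dec 9, 2198 → Dec 9, 2199: 365 days.
Dec 9, 2199 → Jan 9, 2200: 31 days (December has 31).
Jan 9, 2200 → Feb 9, 2200: 31 days (January has 31).
Feb 9, 2200 → Mar 9, 2200: 28 days (February has 28).
Mar 9, 2200 → Apr 9, 2200: 31 days (March has 31).
Apr 9, 2200 → May 9, 2200: 30 days (April has 30).
May 9, 2200 → Jun 9, 2200: 31 days (May has 31).
Jun 9, 2200 → Jul 9, 2200: 30 days (June has 30).
Jul 9, 2200 → Aug 9, 2200: 31 days (July has 31).
Aug 9, 2200 → Sep 9, 2200: 31 days (August has 31).
Sep 9, 2200 → Oct 9, 2200: 30 days (September has 30).
Oct 9, 2200 → Nov 9, 2200: 31 days (October has 31).
Nov 9, 2200 → Dec 9, 2200: 30 days (November has 30).
Dec 9, 2200 → Dec 21, 2200: 12 days.
Total: 4760 days.

4760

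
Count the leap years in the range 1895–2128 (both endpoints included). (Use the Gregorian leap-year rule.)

57

Multiples of 4 in [1895,2128]: 59.
Of those, multiples of 100: 3 (not leap unless ÷400).
Multiples of 400: 1.
Leap years = 59 − 3 + 1 = 57.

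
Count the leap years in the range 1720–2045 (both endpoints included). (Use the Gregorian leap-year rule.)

80

Multiples of 4 in [1720,2045]: 82.
Of those, multiples of 100: 3 (not leap unless ÷400).
Multiples of 400: 1.
Leap years = 82 − 3 + 1 = 80.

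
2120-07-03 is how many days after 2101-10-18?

6833

Oct 18, 2101 → Oct 18, 2102: 365 days.
Oct 18, 2102 → Oct 18, 2103: 365 days.
Oct 18, 2103 → Oct 18, 2104: 366 days (Feb 29, 2104 is in that span).
Oct 18, 2104 → Oct 18, 2105: 365 days.
Oct 18, 2105 → Oct 18, 2106: 365 days.
Oct 18, 2106 → Oct 18, 2107: 365 days.
Oct 18, 2107 → Oct 18, 2108: 366 days (Feb 29, 2108 is in that span).
Oct 18, 2108 → Oct 18, 2109: 365 days.
Oct 18, 2109 → Oct 18, 2110: 365 days.
Oct 18, 2110 → Oct 18, 2111: 365 days.
Oct 18, 2111 → Oct 18, 2112: 366 days (Feb 29, 2112 is in that span).
Oct 18, 2112 → Oct 18, 2113: 365 days.
Oct 18, 2113 → Oct 18, 2114: 365 days.
Oct 18, 2114 → Oct 18, 2115: 365 days.
Oct 18, 2115 → Oct 18, 2116: 366 days (Feb 29, 2116 is in that span).
Oct 18, 2116 → Oct 18, 2117: 365 days.
Oct 18, 2117 → Oct 18, 2118: 365 days.
Oct 18, 2118 → Oct 18, 2119: 365 days.
Oct 18, 2119 → Nov 18, 2119: 31 days (October has 31).
Nov 18, 2119 → Dec 18, 2119: 30 days (November has 30).
Dec 18, 2119 → Jan 18, 2120: 31 days (December has 31).
Jan 18, 2120 → Feb 18, 2120: 31 days (January has 31).
Feb 18, 2120 → Mar 18, 2120: 29 days (February has 29).
Mar 18, 2120 → Apr 18, 2120: 31 days (March has 31).
Apr 18, 2120 → May 18, 2120: 30 days (April has 30).
May 18, 2120 → Jun 18, 2120: 31 days (May has 31).
Jun 18, 2120 → Jul 3, 2120: 15 days.
Total: 6833 days.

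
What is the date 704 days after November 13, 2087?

+366 (one year; includes Feb 29, 2088) → Nov 13, 2088 (338 left).
Nov has 30 days: +18 → Dec 1, 2088 (320 left).
Dec has 31 days: +31 → Jan 1, 2089 (289 left).
Jan has 31 days: +31 → Feb 1, 2089 (258 left).
Feb has 28 days: +28 → Mar 1, 2089 (230 left).
Mar has 31 days: +31 → Apr 1, 2089 (199 left).
Apr has 30 days: +30 → May 1, 2089 (169 left).
May has 31 days: +31 → Jun 1, 2089 (138 left).
Jun has 30 days: +30 → Jul 1, 2089 (108 left).
Jul has 31 days: +31 → Aug 1, 2089 (77 left).
Aug has 31 days: +31 → Sep 1, 2089 (46 left).
Sep has 30 days: +30 → Oct 1, 2089 (16 left).
+16 → Oct 17, 2089.

October 17, 2089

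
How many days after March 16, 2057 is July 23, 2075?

Mar 16, 2057 → Mar 16, 2058: 365 days.
Mar 16, 2058 → Mar 16, 2059: 365 days.
Mar 16, 2059 → Mar 16, 2060: 366 days (Feb 29, 2060 is in that span).
Mar 16, 2060 → Mar 16, 2061: 365 days.
Mar 16, 2061 → Mar 16, 2062: 365 days.
Mar 16, 2062 → Mar 16, 2063: 365 days.
Mar 16, 2063 → Mar 16, 2064: 366 days (Feb 29, 2064 is in that span).
Mar 16, 2064 → Mar 16, 2065: 365 days.
Mar 16, 2065 → Mar 16, 2066: 365 days.
Mar 16, 2066 → Mar 16, 2067: 365 days.
Mar 16, 2067 → Mar 16, 2068: 366 days (Feb 29, 2068 is in that span).
Mar 16, 2068 → Mar 16, 2069: 365 days.
Mar 16, 2069 → Mar 16, 2070: 365 days.
Mar 16, 2070 → Mar 16, 2071: 365 days.
Mar 16, 2071 → Mar 16, 2072: 366 days (Feb 29, 2072 is in that span).
Mar 16, 2072 → Mar 16, 2073: 365 days.
Mar 16, 2073 → Mar 16, 2074: 365 days.
Mar 16, 2074 → Mar 16, 2075: 365 days.
Mar 16, 2075 → Apr 16, 2075: 31 days (March has 31).
Apr 16, 2075 → May 16, 2075: 30 days (April has 30).
May 16, 2075 → Jun 16, 2075: 31 days (May has 31).
Jun 16, 2075 → Jul 16, 2075: 30 days (June has 30).
Jul 16, 2075 → Jul 23, 2075: 7 days.
Total: 6703 days.

6703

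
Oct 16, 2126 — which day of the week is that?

Wednesday

Doomsday rule: the anchor day for the 2100s is Sunday. For year 26: 26÷12 = 2 r 2, and 2÷4 = 0, so 2+2+0 = 4.
Sunday + 4 ≡ Thursday — that's 2126's doomsday.
In October the doomsday date is Oct 10.
Oct 16 is 6 days after Oct 10; 6 mod 7 = 6, so Thursday + 6 = Wednesday.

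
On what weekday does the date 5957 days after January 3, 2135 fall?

Monday

Jan 3, 2135 is a Monday.
5957 mod 7 = 0, so 5957 days after a Monday is Monday + 0 = Monday.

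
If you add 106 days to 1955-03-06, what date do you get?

June 20, 1955

Mar has 31 days: +26 → Apr 1, 1955 (80 left).
Apr has 30 days: +30 → May 1, 1955 (50 left).
May has 31 days: +31 → Jun 1, 1955 (19 left).
+19 → Jun 20, 1955.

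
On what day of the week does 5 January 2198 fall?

Doomsday rule: the anchor day for the 2100s is Sunday. For year 98: 98÷12 = 8 r 2, and 2÷4 = 0, so 8+2+0 = 10.
Sunday + 10 ≡ Wednesday — that's 2198's doomsday.
In January the doomsday date is Jan 3 (2198 is not a leap year).
Jan 5 is 2 days after Jan 3; 2 mod 7 = 2, so Wednesday + 2 = Friday.

Friday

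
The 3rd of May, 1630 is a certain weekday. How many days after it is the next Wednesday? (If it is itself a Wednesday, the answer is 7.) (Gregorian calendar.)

May 3, 1630 is a Friday.
From Friday to the next Wednesday is 5 days.

5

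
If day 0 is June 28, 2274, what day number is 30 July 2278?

1493

Jun 28, 2274 → Jun 28, 2275: 365 days.
Jun 28, 2275 → Jun 28, 2276: 366 days (Feb 29, 2276 is in that span).
Jun 28, 2276 → Jun 28, 2277: 365 days.
Jun 28, 2277 → Jul 28, 2277: 30 days (June has 30).
Jul 28, 2277 → Aug 28, 2277: 31 days (July has 31).
Aug 28, 2277 → Sep 28, 2277: 31 days (August has 31).
Sep 28, 2277 → Oct 28, 2277: 30 days (September has 30).
Oct 28, 2277 → Nov 28, 2277: 31 days (October has 31).
Nov 28, 2277 → Dec 28, 2277: 30 days (November has 30).
Dec 28, 2277 → Jan 28, 2278: 31 days (December has 31).
Jan 28, 2278 → Feb 28, 2278: 31 days (January has 31).
Feb 28, 2278 → Mar 28, 2278: 28 days (February has 28).
Mar 28, 2278 → Apr 28, 2278: 31 days (March has 31).
Apr 28, 2278 → May 28, 2278: 30 days (April has 30).
May 28, 2278 → Jun 28, 2278: 31 days (May has 31).
Jun 28, 2278 → Jul 28, 2278: 30 days (June has 30).
Jul 28, 2278 → Jul 30, 2278: 2 days.
Total: 1493 days.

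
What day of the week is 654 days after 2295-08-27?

Friday

First find the weekday of Aug 27, 2295. Doomsday rule: the anchor day for the 2200s is Friday. For year 95: 95÷12 = 7 r 11, and 11÷4 = 2, so 7+11+2 = 20.
Friday + 20 ≡ Thursday — that's 2295's doomsday.
In August the doomsday date is Aug 8.
Aug 27 is 19 days after Aug 8; 19 mod 7 = 5, so Thursday + 5 = Tuesday.
654 mod 7 = 3, so 654 days after a Tuesday is Tuesday + 3 = Friday.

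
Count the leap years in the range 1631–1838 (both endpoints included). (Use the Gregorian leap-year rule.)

Multiples of 4 in [1631,1838]: 52.
Of those, multiples of 100: 2 (not leap unless ÷400).
Multiples of 400: 0.
Leap years = 52 − 2 + 0 = 50.

50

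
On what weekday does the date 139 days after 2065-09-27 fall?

Saturday

First find the weekday of Sep 27, 2065. Doomsday rule: the anchor day for the 2000s is Tuesday. For year 65: 65÷12 = 5 r 5, and 5÷4 = 1, so 5+5+1 = 11.
Tuesday + 11 ≡ Saturday — that's 2065's doomsday.
In September the doomsday date is Sep 5.
Sep 27 is 22 days after Sep 5; 22 mod 7 = 1, so Saturday + 1 = Sunday.
139 mod 7 = 6, so 139 days after a Sunday is Sunday + 6 = Saturday.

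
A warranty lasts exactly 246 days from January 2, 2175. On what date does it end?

Jan has 31 days: +30 → Feb 1, 2175 (216 left).
Feb has 28 days: +28 → Mar 1, 2175 (188 left).
Mar has 31 days: +31 → Apr 1, 2175 (157 left).
Apr has 30 days: +30 → May 1, 2175 (127 left).
May has 31 days: +31 → Jun 1, 2175 (96 left).
Jun has 30 days: +30 → Jul 1, 2175 (66 left).
Jul has 31 days: +31 → Aug 1, 2175 (35 left).
Aug has 31 days: +31 → Sep 1, 2175 (4 left).
+4 → Sep 5, 2175.

September 5, 2175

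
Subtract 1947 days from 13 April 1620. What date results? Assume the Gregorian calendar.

December 14, 1614

−366 (one year; includes Feb 29, 1620) → Apr 13, 1619 (1581 left).
−365 (one year) → Apr 13, 1618 (1216 left).
−365 (one year) → Apr 13, 1617 (851 left).
−365 (one year) → Apr 13, 1616 (486 left).
−366 (one year; includes Feb 29, 1616) → Apr 13, 1615 (120 left).
−13 → Mar 31, 1615 (end of Mar, 31 days; 107 left).
−31 → Feb 28, 1615 (end of Feb, 28 days; 76 left).
−28 → Jan 31, 1615 (end of Jan, 31 days; 48 left).
−31 → Dec 31, 1614 (end of Dec, 31 days; 17 left).
−17 → Dec 14, 1614.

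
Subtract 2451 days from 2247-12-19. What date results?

−365 (one year) → Dec 19, 2246 (2086 left).
−365 (one year) → Dec 19, 2245 (1721 left).
−365 (one year) → Dec 19, 2244 (1356 left).
−366 (one year; includes Feb 29, 2244) → Dec 19, 2243 (990 left).
−365 (one year) → Dec 19, 2242 (625 left).
−365 (one year) → Dec 19, 2241 (260 left).
−19 → Nov 30, 2241 (end of Nov, 30 days; 241 left).
−30 → Oct 31, 2241 (end of Oct, 31 days; 211 left).
−31 → Sep 30, 2241 (end of Sep, 30 days; 180 left).
−30 → Aug 31, 2241 (end of Aug, 31 days; 150 left).
−31 → Jul 31, 2241 (end of Jul, 31 days; 119 left).
−31 → Jun 30, 2241 (end of Jun, 30 days; 88 left).
−30 → May 31, 2241 (end of May, 31 days; 58 left).
−31 → Apr 30, 2241 (end of Apr, 30 days; 27 left).
−27 → Apr 3, 2241.

April 3, 2241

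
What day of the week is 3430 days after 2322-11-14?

Tuesday

First find the weekday of Nov 14, 2322. Doomsday rule: the anchor day for the 2300s is Wednesday. For year 22: 22÷12 = 1 r 10, and 10÷4 = 2, so 1+10+2 = 13.
Wednesday + 13 ≡ Tuesday — that's 2322's doomsday.
In November the doomsday date is Nov 7.
Nov 14 is 7 days after Nov 7; 7 mod 7 = 0, so Tuesday + 0 = Tuesday.
3430 mod 7 = 0, so 3430 days after a Tuesday is Tuesday + 0 = Tuesday.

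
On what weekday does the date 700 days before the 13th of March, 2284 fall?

Thursday

Mar 13, 2284 is a Thursday.
700 mod 7 = 0, so 700 days before a Thursday is Thursday − 0 = Thursday.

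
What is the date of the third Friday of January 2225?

January 1, 2225 is a Saturday.
The first Friday is therefore January 7 (6 days later).
The third Friday is 7 + 2×7 = January 21.

January 21, 2225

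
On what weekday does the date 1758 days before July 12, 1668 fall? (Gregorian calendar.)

Jul 12, 1668 is a Thursday.
1758 mod 7 = 1, so 1758 days before a Thursday is Thursday − 1 = Wednesday.

Wednesday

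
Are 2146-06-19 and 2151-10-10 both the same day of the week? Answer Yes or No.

From Jun 19, 2146 to Oct 10, 2151 is 1939 days.
1939 mod 7 = 0, so they are the same weekday.
(Jun 19, 2146 is a Sunday; Oct 10, 2151 is a Sunday.)

Yes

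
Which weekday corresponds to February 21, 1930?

Friday

Doomsday rule: the anchor day for the 1900s is Wednesday. For year 30: 30÷12 = 2 r 6, and 6÷4 = 1, so 2+6+1 = 9.
Wednesday + 9 ≡ Friday — that's 1930's doomsday.
In February the doomsday date is Feb 28 (1930 is not a leap year).
Feb 21 is 7 days before Feb 28; 7 mod 7 = 0, so Friday − 0 = Friday.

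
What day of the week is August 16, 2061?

Doomsday rule: the anchor day for the 2000s is Tuesday. For year 61: 61÷12 = 5 r 1, and 1÷4 = 0, so 5+1+0 = 6.
Tuesday + 6 ≡ Monday — that's 2061's doomsday.
In August the doomsday date is Aug 8.
Aug 16 is 8 days after Aug 8; 8 mod 7 = 1, so Monday + 1 = Tuesday.

Tuesday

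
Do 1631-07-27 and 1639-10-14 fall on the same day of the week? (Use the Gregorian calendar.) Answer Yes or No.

No

From Jul 27, 1631 to Oct 14, 1639 is 3001 days.
3001 mod 7 = 5, so they are different weekdays.
(Jul 27, 1631 is a Sunday; Oct 14, 1639 is a Friday.)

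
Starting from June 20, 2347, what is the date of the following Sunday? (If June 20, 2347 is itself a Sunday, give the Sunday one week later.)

Jun 20, 2347 is a Friday.
From Friday to the next Sunday is 2 days.
Jun 20, 2347 + 2 = Jun 22, 2347.

June 22, 2347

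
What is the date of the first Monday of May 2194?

May 1, 2194 is a Thursday.
The first Monday is therefore May 5 (4 days later).

May 5, 2194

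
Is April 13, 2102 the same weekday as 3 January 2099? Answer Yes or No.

No

From Jan 3, 2099 to Apr 13, 2102 is 1195 days.
1195 mod 7 = 5, so they are different weekdays.
(Jan 3, 2099 is a Saturday; Apr 13, 2102 is a Thursday.)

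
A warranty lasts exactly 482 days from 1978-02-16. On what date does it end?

+365 (one year) → Feb 16, 1979 (117 left).
Feb has 28 days: +13 → Mar 1, 1979 (104 left).
Mar has 31 days: +31 → Apr 1, 1979 (73 left).
Apr has 30 days: +30 → May 1, 1979 (43 left).
May has 31 days: +31 → Jun 1, 1979 (12 left).
+12 → Jun 13, 1979.

June 13, 1979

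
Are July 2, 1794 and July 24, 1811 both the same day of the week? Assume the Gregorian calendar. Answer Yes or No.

Yes

From Jul 2, 1794 to Jul 24, 1811 is 6230 days.
6230 mod 7 = 0, so they are the same weekday.
(Jul 2, 1794 is a Wednesday; Jul 24, 1811 is a Wednesday.)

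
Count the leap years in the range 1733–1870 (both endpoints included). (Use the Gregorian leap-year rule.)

Multiples of 4 in [1733,1870]: 34.
Of those, multiples of 100: 1 (not leap unless ÷400).
Multiples of 400: 0.
Leap years = 34 − 1 + 0 = 33.

33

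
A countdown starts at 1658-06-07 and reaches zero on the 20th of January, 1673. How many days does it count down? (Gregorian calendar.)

5341

Jun 7, 1658 → Jun 7, 1659: 365 days.
Jun 7, 1659 → Jun 7, 1660: 366 days (Feb 29, 1660 is in that span).
Jun 7, 1660 → Jun 7, 1661: 365 days.
Jun 7, 1661 → Jun 7, 1662: 365 days.
Jun 7, 1662 → Jun 7, 1663: 365 days.
Jun 7, 1663 → Jun 7, 1664: 366 days (Feb 29, 1664 is in that span).
Jun 7, 1664 → Jun 7, 1665: 365 days.
Jun 7, 1665 → Jun 7, 1666: 365 days.
Jun 7, 1666 → Jun 7, 1667: 365 days.
Jun 7, 1667 → Jun 7, 1668: 366 days (Feb 29, 1668 is in that span).
Jun 7, 1668 → Jun 7, 1669: 365 days.
Jun 7, 1669 → Jun 7, 1670: 365 days.
Jun 7, 1670 → Jun 7, 1671: 365 days.
Jun 7, 1671 → Jun 7, 1672: 366 days (Feb 29, 1672 is in that span).
Jun 7, 1672 → Jul 7, 1672: 30 days (June has 30).
Jul 7, 1672 → Aug 7, 1672: 31 days (July has 31).
Aug 7, 1672 → Sep 7, 1672: 31 days (August has 31).
Sep 7, 1672 → Oct 7, 1672: 30 days (September has 30).
Oct 7, 1672 → Nov 7, 1672: 31 days (October has 31).
Nov 7, 1672 → Dec 7, 1672: 30 days (November has 30).
Dec 7, 1672 → Jan 7, 1673: 31 days (December has 31).
Jan 7, 1673 → Jan 20, 1673: 13 days.
Total: 5341 days.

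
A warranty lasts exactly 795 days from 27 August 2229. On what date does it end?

October 31, 2231

+365 (one year) → Aug 27, 2230 (430 left).
+365 (one year) → Aug 27, 2231 (65 left).
Aug has 31 days: +5 → Sep 1, 2231 (60 left).
Sep has 30 days: +30 → Oct 1, 2231 (30 left).
+30 → Oct 31, 2231.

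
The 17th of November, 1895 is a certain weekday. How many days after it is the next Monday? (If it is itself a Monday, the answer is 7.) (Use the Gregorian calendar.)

Nov 17, 1895 is a Sunday.
From Sunday to the next Monday is 1 day.

1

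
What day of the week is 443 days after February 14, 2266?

First find the weekday of Feb 14, 2266. Doomsday rule: the anchor day for the 2200s is Friday. For year 66: 66÷12 = 5 r 6, and 6÷4 = 1, so 5+6+1 = 12.
Friday + 12 ≡ Wednesday — that's 2266's doomsday.
In February the doomsday date is Feb 28 (2266 is not a leap year).
Feb 14 is 14 days before Feb 28; 14 mod 7 = 0, so Wednesday − 0 = Wednesday.
443 mod 7 = 2, so 443 days after a Wednesday is Wednesday + 2 = Friday.

Friday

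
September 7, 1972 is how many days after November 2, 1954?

Nov 2, 1954 → Nov 2, 1955: 365 days.
Nov 2, 1955 → Nov 2, 1956: 366 days (Feb 29, 1956 is in that span).
Nov 2, 1956 → Nov 2, 1957: 365 days.
Nov 2, 1957 → Nov 2, 1958: 365 days.
Nov 2, 1958 → Nov 2, 1959: 365 days.
Nov 2, 1959 → Nov 2, 1960: 366 days (Feb 29, 1960 is in that span).
Nov 2, 1960 → Nov 2, 1961: 365 days.
Nov 2, 1961 → Nov 2, 1962: 365 days.
Nov 2, 1962 → Nov 2, 1963: 365 days.
Nov 2, 1963 → Nov 2, 1964: 366 days (Feb 29, 1964 is in that span).
Nov 2, 1964 → Nov 2, 1965: 365 days.
Nov 2, 1965 → Nov 2, 1966: 365 days.
Nov 2, 1966 → Nov 2, 1967: 365 days.
Nov 2, 1967 → Nov 2, 1968: 366 days (Feb 29, 1968 is in that span).
Nov 2, 1968 → Nov 2, 1969: 365 days.
Nov 2, 1969 → Nov 2, 1970: 365 days.
Nov 2, 1970 → Nov 2, 1971: 365 days.
Nov 2, 1971 → Dec 2, 1971: 30 days (November has 30).
Dec 2, 1971 → Jan 2, 1972: 31 days (December has 31).
Jan 2, 1972 → Feb 2, 1972: 31 days (January has 31).
Feb 2, 1972 → Mar 2, 1972: 29 days (February has 29).
Mar 2, 1972 → Apr 2, 1972: 31 days (March has 31).
Apr 2, 1972 → May 2, 1972: 30 days (April has 30).
May 2, 1972 → Jun 2, 1972: 31 days (May has 31).
Jun 2, 1972 → Jul 2, 1972: 30 days (June has 30).
Jul 2, 1972 → Aug 2, 1972: 31 days (July has 31).
Aug 2, 1972 → Sep 2, 1972: 31 days (August has 31).
Sep 2, 1972 → Sep 7, 1972: 5 days.
Total: 6519 days.

6519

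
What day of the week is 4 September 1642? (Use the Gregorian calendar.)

Thursday

Doomsday rule: the anchor day for the 1600s is Tuesday. For year 42: 42÷12 = 3 r 6, and 6÷4 = 1, so 3+6+1 = 10.
Tuesday + 10 ≡ Friday — that's 1642's doomsday.
In September the doomsday date is Sep 5.
Sep 4 is 1 day before Sep 5; 1 mod 7 = 1, so Friday − 1 = Thursday.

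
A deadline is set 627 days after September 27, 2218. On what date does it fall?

+365 (one year) → Sep 27, 2219 (262 left).
Sep has 30 days: +4 → Oct 1, 2219 (258 left).
Oct has 31 days: +31 → Nov 1, 2219 (227 left).
Nov has 30 days: +30 → Dec 1, 2219 (197 left).
Dec has 31 days: +31 → Jan 1, 2220 (166 left).
Jan has 31 days: +31 → Feb 1, 2220 (135 left).
Feb has 29 days: +29 → Mar 1, 2220 (106 left).
Mar has 31 days: +31 → Apr 1, 2220 (75 left).
Apr has 30 days: +30 → May 1, 2220 (45 left).
May has 31 days: +31 → Jun 1, 2220 (14 left).
+14 → Jun 15, 2220.

June 15, 2220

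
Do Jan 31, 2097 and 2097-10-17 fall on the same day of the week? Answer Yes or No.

Yes

From Jan 31, 2097 to Oct 17, 2097 is 259 days.
259 mod 7 = 0, so they are the same weekday.
(Jan 31, 2097 is a Thursday; Oct 17, 2097 is a Thursday.)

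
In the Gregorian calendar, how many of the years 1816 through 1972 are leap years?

39

Multiples of 4 in [1816,1972]: 40.
Of those, multiples of 100: 1 (not leap unless ÷400).
Multiples of 400: 0.
Leap years = 40 − 1 + 0 = 39.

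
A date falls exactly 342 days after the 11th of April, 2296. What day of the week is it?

Friday

First find the weekday of Apr 11, 2296. Doomsday rule: the anchor day for the 2200s is Friday. For year 96: 96÷12 = 8 r 0, and 0÷4 = 0, so 8+0+0 = 8.
Friday + 8 ≡ Saturday — that's 2296's doomsday.
In April the doomsday date is Apr 4.
Apr 11 is 7 days after Apr 4; 7 mod 7 = 0, so Saturday + 0 = Saturday.
342 mod 7 = 6, so 342 days after a Saturday is Saturday + 6 = Friday.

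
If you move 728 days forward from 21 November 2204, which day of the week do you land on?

First find the weekday of Nov 21, 2204. Doomsday rule: the anchor day for the 2200s is Friday. For year 04: 4÷12 = 0 r 4, and 4÷4 = 1, so 0+4+1 = 5.
Friday + 5 ≡ Wednesday — that's 2204's doomsday.
In November the doomsday date is Nov 7.
Nov 21 is 14 days after Nov 7; 14 mod 7 = 0, so Wednesday + 0 = Wednesday.
728 mod 7 = 0, so 728 days after a Wednesday is Wednesday + 0 = Wednesday.

Wednesday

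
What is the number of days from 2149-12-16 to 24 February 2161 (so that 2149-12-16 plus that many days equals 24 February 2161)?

Dec 16, 2149 → Dec 16, 2150: 365 days.
Dec 16, 2150 → Dec 16, 2151: 365 days.
Dec 16, 2151 → Dec 16, 2152: 366 days (Feb 29, 2152 is in that span).
Dec 16, 2152 → Dec 16, 2153: 365 days.
Dec 16, 2153 → Dec 16, 2154: 365 days.
Dec 16, 2154 → Dec 16, 2155: 365 days.
Dec 16, 2155 → Dec 16, 2156: 366 days (Feb 29, 2156 is in that span).
Dec 16, 2156 → Dec 16, 2157: 365 days.
Dec 16, 2157 → Dec 16, 2158: 365 days.
Dec 16, 2158 → Dec 16, 2159: 365 days.
Dec 16, 2159 → Dec 16, 2160: 366 days (Feb 29, 2160 is in that span).
Dec 16, 2160 → Jan 16, 2161: 31 days (December has 31).
Jan 16, 2161 → Feb 16, 2161: 31 days (January has 31).
Feb 16, 2161 → Feb 24, 2161: 8 days.
Total: 4088 days.

4088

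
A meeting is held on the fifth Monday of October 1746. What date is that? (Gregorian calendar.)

October 31, 1746

October 1, 1746 is a Saturday.
The first Monday is therefore October 3 (2 days later).
The fifth Monday is 3 + 4×7 = October 31.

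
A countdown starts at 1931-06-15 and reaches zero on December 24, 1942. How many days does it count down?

Jun 15, 1931 → Jun 15, 1932: 366 days (Feb 29, 1932 is in that span).
Jun 15, 1932 → Jun 15, 1933: 365 days.
Jun 15, 1933 → Jun 15, 1934: 365 days.
Jun 15, 1934 → Jun 15, 1935: 365 days.
Jun 15, 1935 → Jun 15, 1936: 366 days (Feb 29, 1936 is in that span).
Jun 15, 1936 → Jun 15, 1937: 365 days.
Jun 15, 1937 → Jun 15, 1938: 365 days.
Jun 15, 1938 → Jun 15, 1939: 365 days.
Jun 15, 1939 → Jun 15, 1940: 366 days (Feb 29, 1940 is in that span).
Jun 15, 1940 → Jun 15, 1941: 365 days.
Jun 15, 1941 → Jun 15, 1942: 365 days.
Jun 15, 1942 → Jul 15, 1942: 30 days (June has 30).
Jul 15, 1942 → Aug 15, 1942: 31 days (July has 31).
Aug 15, 1942 → Sep 15, 1942: 31 days (August has 31).
Sep 15, 1942 → Oct 15, 1942: 30 days (September has 30).
Oct 15, 1942 → Nov 15, 1942: 31 days (October has 31).
Nov 15, 1942 → Dec 15, 1942: 30 days (November has 30).
Dec 15, 1942 → Dec 24, 1942: 9 days.
Total: 4210 days.

4210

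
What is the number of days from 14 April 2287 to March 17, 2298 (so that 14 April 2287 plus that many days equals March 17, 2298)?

3990

Apr 14, 2287 → Apr 14, 2288: 366 days (Feb 29, 2288 is in that span).
Apr 14, 2288 → Apr 14, 2289: 365 days.
Apr 14, 2289 → Apr 14, 2290: 365 days.
Apr 14, 2290 → Apr 14, 2291: 365 days.
Apr 14, 2291 → Apr 14, 2292: 366 days (Feb 29, 2292 is in that span).
Apr 14, 2292 → Apr 14, 2293: 365 days.
Apr 14, 2293 → Apr 14, 2294: 365 days.
Apr 14, 2294 → Apr 14, 2295: 365 days.
Apr 14, 2295 → Apr 14, 2296: 366 days (Feb 29, 2296 is in that span).
Apr 14, 2296 → Apr 14, 2297: 365 days.
Apr 14, 2297 → May 14, 2297: 30 days (April has 30).
May 14, 2297 → Jun 14, 2297: 31 days (May has 31).
Jun 14, 2297 → Jul 14, 2297: 30 days (June has 30).
Jul 14, 2297 → Aug 14, 2297: 31 days (July has 31).
Aug 14, 2297 → Sep 14, 2297: 31 days (August has 31).
Sep 14, 2297 → Oct 14, 2297: 30 days (September has 30).
Oct 14, 2297 → Nov 14, 2297: 31 days (October has 31).
Nov 14, 2297 → Dec 14, 2297: 30 days (November has 30).
Dec 14, 2297 → Jan 14, 2298: 31 days (December has 31).
Jan 14, 2298 → Feb 14, 2298: 31 days (January has 31).
Feb 14, 2298 → Mar 14, 2298: 28 days (February has 28).
Mar 14, 2298 → Mar 17, 2298: 3 days.
Total: 3990 days.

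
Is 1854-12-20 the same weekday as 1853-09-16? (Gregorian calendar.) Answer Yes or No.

No

From Sep 16, 1853 to Dec 20, 1854 is 460 days.
460 mod 7 = 5, so they are different weekdays.
(Sep 16, 1853 is a Friday; Dec 20, 1854 is a Wednesday.)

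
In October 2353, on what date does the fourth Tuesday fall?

October 1, 2353 is a Thursday.
The first Tuesday is therefore October 6 (5 days later).
The fourth Tuesday is 6 + 3×7 = October 27.

October 27, 2353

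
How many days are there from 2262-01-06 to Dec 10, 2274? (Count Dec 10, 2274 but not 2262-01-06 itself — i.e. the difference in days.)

Jan 6, 2262 → Jan 6, 2263: 365 days.
Jan 6, 2263 → Jan 6, 2264: 365 days.
Jan 6, 2264 → Jan 6, 2265: 366 days (Feb 29, 2264 is in that span).
Jan 6, 2265 → Jan 6, 2266: 365 days.
Jan 6, 2266 → Jan 6, 2267: 365 days.
Jan 6, 2267 → Jan 6, 2268: 365 days.
Jan 6, 2268 → Jan 6, 2269: 366 days (Feb 29, 2268 is in that span).
Jan 6, 2269 → Jan 6, 2270: 365 days.
Jan 6, 2270 → Jan 6, 2271: 365 days.
Jan 6, 2271 → Jan 6, 2272: 365 days.
Jan 6, 2272 → Jan 6, 2273: 366 days (Feb 29, 2272 is in that span).
Jan 6, 2273 → Jan 6, 2274: 365 days.
Jan 6, 2274 → Feb 6, 2274: 31 days (January has 31).
Feb 6, 2274 → Mar 6, 2274: 28 days (February has 28).
Mar 6, 2274 → Apr 6, 2274: 31 days (March has 31).
Apr 6, 2274 → May 6, 2274: 30 days (April has 30).
May 6, 2274 → Jun 6, 2274: 31 days (May has 31).
Jun 6, 2274 → Jul 6, 2274: 30 days (June has 30).
Jul 6, 2274 → Aug 6, 2274: 31 days (July has 31).
Aug 6, 2274 → Sep 6, 2274: 31 days (August has 31).
Sep 6, 2274 → Oct 6, 2274: 30 days (September has 30).
Oct 6, 2274 → Nov 6, 2274: 31 days (October has 31).
Nov 6, 2274 → Dec 6, 2274: 30 days (November has 30).
Dec 6, 2274 → Dec 10, 2274: 4 days.
Total: 4721 days.

4721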